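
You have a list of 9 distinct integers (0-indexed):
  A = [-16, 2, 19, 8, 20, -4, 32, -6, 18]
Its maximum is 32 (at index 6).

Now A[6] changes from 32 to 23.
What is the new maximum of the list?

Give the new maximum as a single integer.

Old max = 32 (at index 6)
Change: A[6] 32 -> 23
Changed element WAS the max -> may need rescan.
  Max of remaining elements: 20
  New max = max(23, 20) = 23

Answer: 23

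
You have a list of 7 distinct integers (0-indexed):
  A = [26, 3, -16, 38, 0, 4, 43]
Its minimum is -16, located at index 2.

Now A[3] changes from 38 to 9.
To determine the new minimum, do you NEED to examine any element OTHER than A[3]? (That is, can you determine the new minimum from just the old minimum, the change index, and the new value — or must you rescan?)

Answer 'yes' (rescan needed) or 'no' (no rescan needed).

Old min = -16 at index 2
Change at index 3: 38 -> 9
Index 3 was NOT the min. New min = min(-16, 9). No rescan of other elements needed.
Needs rescan: no

Answer: no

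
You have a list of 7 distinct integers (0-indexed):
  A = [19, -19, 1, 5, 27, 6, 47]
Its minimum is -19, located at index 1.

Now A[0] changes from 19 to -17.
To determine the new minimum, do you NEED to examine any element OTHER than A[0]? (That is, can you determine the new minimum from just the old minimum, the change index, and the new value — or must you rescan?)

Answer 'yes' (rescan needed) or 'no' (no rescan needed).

Old min = -19 at index 1
Change at index 0: 19 -> -17
Index 0 was NOT the min. New min = min(-19, -17). No rescan of other elements needed.
Needs rescan: no

Answer: no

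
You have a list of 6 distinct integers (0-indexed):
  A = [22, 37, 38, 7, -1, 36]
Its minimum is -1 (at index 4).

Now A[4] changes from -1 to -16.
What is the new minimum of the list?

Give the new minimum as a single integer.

Answer: -16

Derivation:
Old min = -1 (at index 4)
Change: A[4] -1 -> -16
Changed element WAS the min. Need to check: is -16 still <= all others?
  Min of remaining elements: 7
  New min = min(-16, 7) = -16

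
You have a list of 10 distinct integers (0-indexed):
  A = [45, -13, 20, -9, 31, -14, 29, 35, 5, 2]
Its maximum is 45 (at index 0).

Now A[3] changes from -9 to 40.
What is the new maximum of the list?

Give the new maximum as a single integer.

Answer: 45

Derivation:
Old max = 45 (at index 0)
Change: A[3] -9 -> 40
Changed element was NOT the old max.
  New max = max(old_max, new_val) = max(45, 40) = 45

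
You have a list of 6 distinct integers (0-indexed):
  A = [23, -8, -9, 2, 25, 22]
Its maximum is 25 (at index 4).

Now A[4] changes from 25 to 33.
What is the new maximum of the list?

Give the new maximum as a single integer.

Old max = 25 (at index 4)
Change: A[4] 25 -> 33
Changed element WAS the max -> may need rescan.
  Max of remaining elements: 23
  New max = max(33, 23) = 33

Answer: 33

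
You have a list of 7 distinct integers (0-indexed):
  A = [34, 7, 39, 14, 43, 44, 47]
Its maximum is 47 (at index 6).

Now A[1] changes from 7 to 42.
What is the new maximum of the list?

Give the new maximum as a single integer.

Answer: 47

Derivation:
Old max = 47 (at index 6)
Change: A[1] 7 -> 42
Changed element was NOT the old max.
  New max = max(old_max, new_val) = max(47, 42) = 47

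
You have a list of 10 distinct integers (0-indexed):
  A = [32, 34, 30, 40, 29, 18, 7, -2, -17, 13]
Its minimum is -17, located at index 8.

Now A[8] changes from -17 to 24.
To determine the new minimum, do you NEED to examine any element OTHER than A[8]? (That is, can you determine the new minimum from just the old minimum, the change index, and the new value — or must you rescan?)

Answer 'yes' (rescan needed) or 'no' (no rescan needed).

Old min = -17 at index 8
Change at index 8: -17 -> 24
Index 8 WAS the min and new value 24 > old min -17. Must rescan other elements to find the new min.
Needs rescan: yes

Answer: yes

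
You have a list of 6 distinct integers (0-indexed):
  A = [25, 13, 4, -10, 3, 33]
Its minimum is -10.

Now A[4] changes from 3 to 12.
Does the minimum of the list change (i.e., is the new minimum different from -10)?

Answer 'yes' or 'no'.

Answer: no

Derivation:
Old min = -10
Change: A[4] 3 -> 12
Changed element was NOT the min; min changes only if 12 < -10.
New min = -10; changed? no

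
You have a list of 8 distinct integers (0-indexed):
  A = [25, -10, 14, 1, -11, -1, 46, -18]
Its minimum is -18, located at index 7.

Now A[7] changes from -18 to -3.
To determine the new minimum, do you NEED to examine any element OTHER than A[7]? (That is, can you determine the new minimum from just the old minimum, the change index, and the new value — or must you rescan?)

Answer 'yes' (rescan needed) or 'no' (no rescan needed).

Old min = -18 at index 7
Change at index 7: -18 -> -3
Index 7 WAS the min and new value -3 > old min -18. Must rescan other elements to find the new min.
Needs rescan: yes

Answer: yes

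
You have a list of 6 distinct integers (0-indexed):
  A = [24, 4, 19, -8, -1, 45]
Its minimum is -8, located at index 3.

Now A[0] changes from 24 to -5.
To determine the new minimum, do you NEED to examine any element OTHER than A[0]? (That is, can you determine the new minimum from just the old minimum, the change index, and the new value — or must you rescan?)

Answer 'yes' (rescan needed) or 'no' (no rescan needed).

Answer: no

Derivation:
Old min = -8 at index 3
Change at index 0: 24 -> -5
Index 0 was NOT the min. New min = min(-8, -5). No rescan of other elements needed.
Needs rescan: no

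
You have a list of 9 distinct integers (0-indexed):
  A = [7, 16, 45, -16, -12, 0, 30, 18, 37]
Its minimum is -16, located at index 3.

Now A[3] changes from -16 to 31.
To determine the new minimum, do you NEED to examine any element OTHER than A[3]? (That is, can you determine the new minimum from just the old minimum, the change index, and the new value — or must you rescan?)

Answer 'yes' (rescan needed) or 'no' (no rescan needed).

Old min = -16 at index 3
Change at index 3: -16 -> 31
Index 3 WAS the min and new value 31 > old min -16. Must rescan other elements to find the new min.
Needs rescan: yes

Answer: yes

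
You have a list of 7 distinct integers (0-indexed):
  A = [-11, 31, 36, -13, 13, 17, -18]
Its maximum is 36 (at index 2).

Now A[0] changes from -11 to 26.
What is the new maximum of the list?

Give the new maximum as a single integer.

Answer: 36

Derivation:
Old max = 36 (at index 2)
Change: A[0] -11 -> 26
Changed element was NOT the old max.
  New max = max(old_max, new_val) = max(36, 26) = 36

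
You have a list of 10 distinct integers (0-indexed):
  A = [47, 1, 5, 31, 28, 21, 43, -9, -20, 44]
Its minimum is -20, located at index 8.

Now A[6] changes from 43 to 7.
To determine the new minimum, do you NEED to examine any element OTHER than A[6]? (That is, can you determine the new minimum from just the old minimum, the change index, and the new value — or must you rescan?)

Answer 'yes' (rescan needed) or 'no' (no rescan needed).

Old min = -20 at index 8
Change at index 6: 43 -> 7
Index 6 was NOT the min. New min = min(-20, 7). No rescan of other elements needed.
Needs rescan: no

Answer: no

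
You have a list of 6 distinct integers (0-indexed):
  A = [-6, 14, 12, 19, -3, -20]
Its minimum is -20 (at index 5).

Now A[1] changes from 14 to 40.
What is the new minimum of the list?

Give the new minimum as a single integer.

Old min = -20 (at index 5)
Change: A[1] 14 -> 40
Changed element was NOT the old min.
  New min = min(old_min, new_val) = min(-20, 40) = -20

Answer: -20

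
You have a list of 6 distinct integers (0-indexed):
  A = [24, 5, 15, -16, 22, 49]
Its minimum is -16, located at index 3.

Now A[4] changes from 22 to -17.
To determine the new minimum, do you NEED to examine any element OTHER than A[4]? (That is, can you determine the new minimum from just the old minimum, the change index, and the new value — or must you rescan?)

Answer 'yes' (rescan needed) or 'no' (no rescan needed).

Answer: no

Derivation:
Old min = -16 at index 3
Change at index 4: 22 -> -17
Index 4 was NOT the min. New min = min(-16, -17). No rescan of other elements needed.
Needs rescan: no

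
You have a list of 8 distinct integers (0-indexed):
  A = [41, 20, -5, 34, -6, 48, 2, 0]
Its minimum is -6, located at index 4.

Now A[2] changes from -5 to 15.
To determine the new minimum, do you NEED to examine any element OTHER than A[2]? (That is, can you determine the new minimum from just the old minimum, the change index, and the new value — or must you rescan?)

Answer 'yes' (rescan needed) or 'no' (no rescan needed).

Old min = -6 at index 4
Change at index 2: -5 -> 15
Index 2 was NOT the min. New min = min(-6, 15). No rescan of other elements needed.
Needs rescan: no

Answer: no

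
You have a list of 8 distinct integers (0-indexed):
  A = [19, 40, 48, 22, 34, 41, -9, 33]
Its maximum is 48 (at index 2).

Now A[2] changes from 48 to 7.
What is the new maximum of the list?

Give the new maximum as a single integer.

Answer: 41

Derivation:
Old max = 48 (at index 2)
Change: A[2] 48 -> 7
Changed element WAS the max -> may need rescan.
  Max of remaining elements: 41
  New max = max(7, 41) = 41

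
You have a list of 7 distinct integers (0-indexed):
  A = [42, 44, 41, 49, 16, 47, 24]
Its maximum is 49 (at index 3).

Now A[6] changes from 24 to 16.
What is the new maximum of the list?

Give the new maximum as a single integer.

Old max = 49 (at index 3)
Change: A[6] 24 -> 16
Changed element was NOT the old max.
  New max = max(old_max, new_val) = max(49, 16) = 49

Answer: 49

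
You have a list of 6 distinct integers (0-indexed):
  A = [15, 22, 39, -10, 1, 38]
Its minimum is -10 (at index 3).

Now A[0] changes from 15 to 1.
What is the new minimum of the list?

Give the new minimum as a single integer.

Answer: -10

Derivation:
Old min = -10 (at index 3)
Change: A[0] 15 -> 1
Changed element was NOT the old min.
  New min = min(old_min, new_val) = min(-10, 1) = -10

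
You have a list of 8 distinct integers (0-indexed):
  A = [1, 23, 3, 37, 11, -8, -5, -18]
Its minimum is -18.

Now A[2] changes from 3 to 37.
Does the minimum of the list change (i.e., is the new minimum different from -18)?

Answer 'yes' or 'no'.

Answer: no

Derivation:
Old min = -18
Change: A[2] 3 -> 37
Changed element was NOT the min; min changes only if 37 < -18.
New min = -18; changed? no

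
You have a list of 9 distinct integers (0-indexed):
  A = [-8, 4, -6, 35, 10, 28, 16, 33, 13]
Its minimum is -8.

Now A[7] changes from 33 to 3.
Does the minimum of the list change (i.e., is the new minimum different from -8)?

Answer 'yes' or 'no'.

Old min = -8
Change: A[7] 33 -> 3
Changed element was NOT the min; min changes only if 3 < -8.
New min = -8; changed? no

Answer: no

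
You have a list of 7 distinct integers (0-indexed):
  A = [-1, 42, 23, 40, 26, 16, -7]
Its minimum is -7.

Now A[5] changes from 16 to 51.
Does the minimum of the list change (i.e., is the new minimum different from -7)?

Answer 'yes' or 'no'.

Old min = -7
Change: A[5] 16 -> 51
Changed element was NOT the min; min changes only if 51 < -7.
New min = -7; changed? no

Answer: no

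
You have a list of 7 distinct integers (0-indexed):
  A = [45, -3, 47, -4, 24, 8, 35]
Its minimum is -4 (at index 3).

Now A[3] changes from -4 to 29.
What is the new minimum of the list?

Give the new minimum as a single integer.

Answer: -3

Derivation:
Old min = -4 (at index 3)
Change: A[3] -4 -> 29
Changed element WAS the min. Need to check: is 29 still <= all others?
  Min of remaining elements: -3
  New min = min(29, -3) = -3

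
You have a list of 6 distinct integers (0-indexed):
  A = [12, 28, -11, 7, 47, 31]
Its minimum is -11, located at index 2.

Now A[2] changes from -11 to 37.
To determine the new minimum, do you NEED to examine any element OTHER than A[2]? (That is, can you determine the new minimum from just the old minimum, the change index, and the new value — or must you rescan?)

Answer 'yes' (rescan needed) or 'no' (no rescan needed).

Old min = -11 at index 2
Change at index 2: -11 -> 37
Index 2 WAS the min and new value 37 > old min -11. Must rescan other elements to find the new min.
Needs rescan: yes

Answer: yes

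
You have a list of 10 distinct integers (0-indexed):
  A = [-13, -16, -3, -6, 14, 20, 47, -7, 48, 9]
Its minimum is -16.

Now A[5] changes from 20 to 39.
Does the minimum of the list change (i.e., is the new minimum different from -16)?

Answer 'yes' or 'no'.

Old min = -16
Change: A[5] 20 -> 39
Changed element was NOT the min; min changes only if 39 < -16.
New min = -16; changed? no

Answer: no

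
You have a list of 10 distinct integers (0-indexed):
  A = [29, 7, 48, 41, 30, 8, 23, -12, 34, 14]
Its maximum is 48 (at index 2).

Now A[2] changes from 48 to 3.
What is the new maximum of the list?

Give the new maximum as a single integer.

Old max = 48 (at index 2)
Change: A[2] 48 -> 3
Changed element WAS the max -> may need rescan.
  Max of remaining elements: 41
  New max = max(3, 41) = 41

Answer: 41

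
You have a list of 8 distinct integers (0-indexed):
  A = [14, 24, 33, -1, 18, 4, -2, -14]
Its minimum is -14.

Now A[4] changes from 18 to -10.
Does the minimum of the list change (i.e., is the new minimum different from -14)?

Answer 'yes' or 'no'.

Old min = -14
Change: A[4] 18 -> -10
Changed element was NOT the min; min changes only if -10 < -14.
New min = -14; changed? no

Answer: no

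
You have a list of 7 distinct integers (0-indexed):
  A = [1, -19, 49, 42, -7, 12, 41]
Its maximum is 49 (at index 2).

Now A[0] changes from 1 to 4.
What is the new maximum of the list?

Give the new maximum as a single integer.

Answer: 49

Derivation:
Old max = 49 (at index 2)
Change: A[0] 1 -> 4
Changed element was NOT the old max.
  New max = max(old_max, new_val) = max(49, 4) = 49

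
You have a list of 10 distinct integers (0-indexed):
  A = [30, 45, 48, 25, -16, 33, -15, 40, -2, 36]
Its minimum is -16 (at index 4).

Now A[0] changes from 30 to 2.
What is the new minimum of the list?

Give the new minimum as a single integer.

Answer: -16

Derivation:
Old min = -16 (at index 4)
Change: A[0] 30 -> 2
Changed element was NOT the old min.
  New min = min(old_min, new_val) = min(-16, 2) = -16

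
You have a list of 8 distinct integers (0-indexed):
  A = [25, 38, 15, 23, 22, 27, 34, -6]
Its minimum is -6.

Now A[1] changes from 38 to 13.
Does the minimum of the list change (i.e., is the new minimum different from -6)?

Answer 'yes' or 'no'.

Old min = -6
Change: A[1] 38 -> 13
Changed element was NOT the min; min changes only if 13 < -6.
New min = -6; changed? no

Answer: no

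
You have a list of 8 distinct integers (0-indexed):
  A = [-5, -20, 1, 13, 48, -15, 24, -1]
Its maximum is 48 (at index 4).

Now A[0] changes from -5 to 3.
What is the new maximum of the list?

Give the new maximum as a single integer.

Old max = 48 (at index 4)
Change: A[0] -5 -> 3
Changed element was NOT the old max.
  New max = max(old_max, new_val) = max(48, 3) = 48

Answer: 48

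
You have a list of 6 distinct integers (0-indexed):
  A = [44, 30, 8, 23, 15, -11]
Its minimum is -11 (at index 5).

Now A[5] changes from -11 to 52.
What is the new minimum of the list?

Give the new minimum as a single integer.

Answer: 8

Derivation:
Old min = -11 (at index 5)
Change: A[5] -11 -> 52
Changed element WAS the min. Need to check: is 52 still <= all others?
  Min of remaining elements: 8
  New min = min(52, 8) = 8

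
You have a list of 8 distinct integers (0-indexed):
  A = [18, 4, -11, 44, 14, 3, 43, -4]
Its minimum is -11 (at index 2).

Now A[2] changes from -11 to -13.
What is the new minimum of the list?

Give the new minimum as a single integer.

Answer: -13

Derivation:
Old min = -11 (at index 2)
Change: A[2] -11 -> -13
Changed element WAS the min. Need to check: is -13 still <= all others?
  Min of remaining elements: -4
  New min = min(-13, -4) = -13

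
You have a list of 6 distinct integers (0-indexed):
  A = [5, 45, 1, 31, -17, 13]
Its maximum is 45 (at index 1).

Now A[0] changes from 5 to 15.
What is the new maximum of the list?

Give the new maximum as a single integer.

Old max = 45 (at index 1)
Change: A[0] 5 -> 15
Changed element was NOT the old max.
  New max = max(old_max, new_val) = max(45, 15) = 45

Answer: 45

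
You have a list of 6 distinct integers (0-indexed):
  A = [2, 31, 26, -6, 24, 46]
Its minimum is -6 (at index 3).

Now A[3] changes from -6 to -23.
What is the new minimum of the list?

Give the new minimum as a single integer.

Old min = -6 (at index 3)
Change: A[3] -6 -> -23
Changed element WAS the min. Need to check: is -23 still <= all others?
  Min of remaining elements: 2
  New min = min(-23, 2) = -23

Answer: -23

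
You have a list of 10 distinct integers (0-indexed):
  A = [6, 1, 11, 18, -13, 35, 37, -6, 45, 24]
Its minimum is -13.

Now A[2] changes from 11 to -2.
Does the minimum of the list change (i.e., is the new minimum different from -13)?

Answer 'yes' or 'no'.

Answer: no

Derivation:
Old min = -13
Change: A[2] 11 -> -2
Changed element was NOT the min; min changes only if -2 < -13.
New min = -13; changed? no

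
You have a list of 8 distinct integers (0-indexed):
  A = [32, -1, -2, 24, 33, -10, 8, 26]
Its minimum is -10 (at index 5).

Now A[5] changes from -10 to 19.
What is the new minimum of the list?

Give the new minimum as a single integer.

Answer: -2

Derivation:
Old min = -10 (at index 5)
Change: A[5] -10 -> 19
Changed element WAS the min. Need to check: is 19 still <= all others?
  Min of remaining elements: -2
  New min = min(19, -2) = -2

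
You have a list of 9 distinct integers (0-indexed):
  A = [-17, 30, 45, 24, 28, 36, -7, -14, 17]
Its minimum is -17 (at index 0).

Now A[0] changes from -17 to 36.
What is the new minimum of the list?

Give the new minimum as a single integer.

Answer: -14

Derivation:
Old min = -17 (at index 0)
Change: A[0] -17 -> 36
Changed element WAS the min. Need to check: is 36 still <= all others?
  Min of remaining elements: -14
  New min = min(36, -14) = -14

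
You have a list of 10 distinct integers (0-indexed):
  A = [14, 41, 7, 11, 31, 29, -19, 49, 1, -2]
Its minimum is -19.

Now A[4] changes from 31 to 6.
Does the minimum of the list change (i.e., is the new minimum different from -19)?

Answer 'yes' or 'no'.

Old min = -19
Change: A[4] 31 -> 6
Changed element was NOT the min; min changes only if 6 < -19.
New min = -19; changed? no

Answer: no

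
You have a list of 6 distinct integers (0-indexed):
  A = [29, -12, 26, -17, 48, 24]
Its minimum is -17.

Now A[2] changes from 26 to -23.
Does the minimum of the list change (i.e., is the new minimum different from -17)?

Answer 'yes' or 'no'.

Old min = -17
Change: A[2] 26 -> -23
Changed element was NOT the min; min changes only if -23 < -17.
New min = -23; changed? yes

Answer: yes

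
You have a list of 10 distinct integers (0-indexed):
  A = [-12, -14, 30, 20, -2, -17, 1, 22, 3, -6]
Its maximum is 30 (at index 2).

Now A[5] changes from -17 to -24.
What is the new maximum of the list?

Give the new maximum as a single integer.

Old max = 30 (at index 2)
Change: A[5] -17 -> -24
Changed element was NOT the old max.
  New max = max(old_max, new_val) = max(30, -24) = 30

Answer: 30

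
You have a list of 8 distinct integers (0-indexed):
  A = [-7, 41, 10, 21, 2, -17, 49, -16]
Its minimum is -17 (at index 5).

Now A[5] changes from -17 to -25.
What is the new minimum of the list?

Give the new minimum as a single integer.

Answer: -25

Derivation:
Old min = -17 (at index 5)
Change: A[5] -17 -> -25
Changed element WAS the min. Need to check: is -25 still <= all others?
  Min of remaining elements: -16
  New min = min(-25, -16) = -25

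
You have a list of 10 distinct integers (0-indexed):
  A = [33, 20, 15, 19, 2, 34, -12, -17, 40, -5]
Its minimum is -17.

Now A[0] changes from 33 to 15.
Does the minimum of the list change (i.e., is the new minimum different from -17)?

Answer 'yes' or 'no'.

Old min = -17
Change: A[0] 33 -> 15
Changed element was NOT the min; min changes only if 15 < -17.
New min = -17; changed? no

Answer: no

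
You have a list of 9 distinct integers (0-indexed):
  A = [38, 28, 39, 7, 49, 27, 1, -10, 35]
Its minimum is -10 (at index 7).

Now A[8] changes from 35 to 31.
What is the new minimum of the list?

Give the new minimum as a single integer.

Answer: -10

Derivation:
Old min = -10 (at index 7)
Change: A[8] 35 -> 31
Changed element was NOT the old min.
  New min = min(old_min, new_val) = min(-10, 31) = -10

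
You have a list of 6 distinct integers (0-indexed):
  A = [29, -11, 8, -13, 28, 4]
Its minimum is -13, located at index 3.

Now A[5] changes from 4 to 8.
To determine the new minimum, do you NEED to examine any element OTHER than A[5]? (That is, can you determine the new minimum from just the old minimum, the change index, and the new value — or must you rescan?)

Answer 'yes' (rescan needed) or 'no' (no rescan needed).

Answer: no

Derivation:
Old min = -13 at index 3
Change at index 5: 4 -> 8
Index 5 was NOT the min. New min = min(-13, 8). No rescan of other elements needed.
Needs rescan: no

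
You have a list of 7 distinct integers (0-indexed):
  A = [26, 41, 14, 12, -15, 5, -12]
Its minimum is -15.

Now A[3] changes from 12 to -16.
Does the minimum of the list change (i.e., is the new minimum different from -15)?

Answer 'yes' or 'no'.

Answer: yes

Derivation:
Old min = -15
Change: A[3] 12 -> -16
Changed element was NOT the min; min changes only if -16 < -15.
New min = -16; changed? yes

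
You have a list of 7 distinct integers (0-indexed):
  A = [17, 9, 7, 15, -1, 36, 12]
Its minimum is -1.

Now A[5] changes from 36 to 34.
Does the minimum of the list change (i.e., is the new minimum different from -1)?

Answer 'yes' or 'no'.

Answer: no

Derivation:
Old min = -1
Change: A[5] 36 -> 34
Changed element was NOT the min; min changes only if 34 < -1.
New min = -1; changed? no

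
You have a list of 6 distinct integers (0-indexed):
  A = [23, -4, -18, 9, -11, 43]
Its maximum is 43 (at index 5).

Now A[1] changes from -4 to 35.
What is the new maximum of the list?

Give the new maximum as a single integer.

Answer: 43

Derivation:
Old max = 43 (at index 5)
Change: A[1] -4 -> 35
Changed element was NOT the old max.
  New max = max(old_max, new_val) = max(43, 35) = 43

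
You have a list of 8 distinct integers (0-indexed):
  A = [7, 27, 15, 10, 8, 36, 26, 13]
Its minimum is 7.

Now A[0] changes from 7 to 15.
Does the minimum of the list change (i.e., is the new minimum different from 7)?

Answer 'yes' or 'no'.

Old min = 7
Change: A[0] 7 -> 15
Changed element was the min; new min must be rechecked.
New min = 8; changed? yes

Answer: yes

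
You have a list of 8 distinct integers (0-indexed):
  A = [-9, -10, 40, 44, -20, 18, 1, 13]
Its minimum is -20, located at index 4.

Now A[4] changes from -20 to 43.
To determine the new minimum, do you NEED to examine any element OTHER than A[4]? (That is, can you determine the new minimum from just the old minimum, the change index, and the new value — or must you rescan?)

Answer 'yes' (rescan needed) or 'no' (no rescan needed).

Answer: yes

Derivation:
Old min = -20 at index 4
Change at index 4: -20 -> 43
Index 4 WAS the min and new value 43 > old min -20. Must rescan other elements to find the new min.
Needs rescan: yes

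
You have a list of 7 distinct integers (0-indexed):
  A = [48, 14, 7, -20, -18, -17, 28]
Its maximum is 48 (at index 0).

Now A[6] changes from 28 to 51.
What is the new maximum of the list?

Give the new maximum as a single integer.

Old max = 48 (at index 0)
Change: A[6] 28 -> 51
Changed element was NOT the old max.
  New max = max(old_max, new_val) = max(48, 51) = 51

Answer: 51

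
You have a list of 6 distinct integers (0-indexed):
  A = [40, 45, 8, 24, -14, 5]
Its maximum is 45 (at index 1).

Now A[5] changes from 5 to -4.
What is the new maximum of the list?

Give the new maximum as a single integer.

Answer: 45

Derivation:
Old max = 45 (at index 1)
Change: A[5] 5 -> -4
Changed element was NOT the old max.
  New max = max(old_max, new_val) = max(45, -4) = 45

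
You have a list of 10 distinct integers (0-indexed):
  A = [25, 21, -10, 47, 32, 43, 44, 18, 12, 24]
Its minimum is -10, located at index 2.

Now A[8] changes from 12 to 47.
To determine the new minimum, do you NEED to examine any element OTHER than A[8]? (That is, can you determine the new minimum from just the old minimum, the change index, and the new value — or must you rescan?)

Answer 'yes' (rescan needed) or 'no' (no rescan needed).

Old min = -10 at index 2
Change at index 8: 12 -> 47
Index 8 was NOT the min. New min = min(-10, 47). No rescan of other elements needed.
Needs rescan: no

Answer: no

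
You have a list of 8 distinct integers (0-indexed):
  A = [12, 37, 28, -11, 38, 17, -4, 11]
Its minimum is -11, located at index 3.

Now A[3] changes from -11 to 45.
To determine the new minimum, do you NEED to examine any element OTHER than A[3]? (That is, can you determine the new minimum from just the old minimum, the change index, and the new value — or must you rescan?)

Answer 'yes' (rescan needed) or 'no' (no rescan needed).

Answer: yes

Derivation:
Old min = -11 at index 3
Change at index 3: -11 -> 45
Index 3 WAS the min and new value 45 > old min -11. Must rescan other elements to find the new min.
Needs rescan: yes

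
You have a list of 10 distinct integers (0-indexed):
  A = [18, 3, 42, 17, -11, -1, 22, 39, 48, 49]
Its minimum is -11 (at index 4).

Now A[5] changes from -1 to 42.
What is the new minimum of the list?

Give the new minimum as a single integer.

Answer: -11

Derivation:
Old min = -11 (at index 4)
Change: A[5] -1 -> 42
Changed element was NOT the old min.
  New min = min(old_min, new_val) = min(-11, 42) = -11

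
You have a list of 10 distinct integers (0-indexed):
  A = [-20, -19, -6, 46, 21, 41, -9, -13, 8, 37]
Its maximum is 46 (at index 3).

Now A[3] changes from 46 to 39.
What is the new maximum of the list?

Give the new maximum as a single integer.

Answer: 41

Derivation:
Old max = 46 (at index 3)
Change: A[3] 46 -> 39
Changed element WAS the max -> may need rescan.
  Max of remaining elements: 41
  New max = max(39, 41) = 41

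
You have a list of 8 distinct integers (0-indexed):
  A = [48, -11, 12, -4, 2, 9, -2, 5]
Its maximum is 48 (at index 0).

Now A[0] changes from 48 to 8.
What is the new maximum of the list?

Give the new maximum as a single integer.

Answer: 12

Derivation:
Old max = 48 (at index 0)
Change: A[0] 48 -> 8
Changed element WAS the max -> may need rescan.
  Max of remaining elements: 12
  New max = max(8, 12) = 12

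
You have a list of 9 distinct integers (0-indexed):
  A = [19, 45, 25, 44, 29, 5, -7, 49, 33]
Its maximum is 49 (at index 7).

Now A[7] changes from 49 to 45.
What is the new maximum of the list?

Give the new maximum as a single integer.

Answer: 45

Derivation:
Old max = 49 (at index 7)
Change: A[7] 49 -> 45
Changed element WAS the max -> may need rescan.
  Max of remaining elements: 45
  New max = max(45, 45) = 45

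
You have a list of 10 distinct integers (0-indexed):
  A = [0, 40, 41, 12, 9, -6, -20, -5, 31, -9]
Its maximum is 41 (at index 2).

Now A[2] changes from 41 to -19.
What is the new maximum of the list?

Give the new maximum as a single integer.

Answer: 40

Derivation:
Old max = 41 (at index 2)
Change: A[2] 41 -> -19
Changed element WAS the max -> may need rescan.
  Max of remaining elements: 40
  New max = max(-19, 40) = 40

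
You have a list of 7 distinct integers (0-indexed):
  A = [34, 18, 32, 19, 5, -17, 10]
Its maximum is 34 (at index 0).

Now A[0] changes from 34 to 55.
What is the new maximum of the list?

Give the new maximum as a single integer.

Answer: 55

Derivation:
Old max = 34 (at index 0)
Change: A[0] 34 -> 55
Changed element WAS the max -> may need rescan.
  Max of remaining elements: 32
  New max = max(55, 32) = 55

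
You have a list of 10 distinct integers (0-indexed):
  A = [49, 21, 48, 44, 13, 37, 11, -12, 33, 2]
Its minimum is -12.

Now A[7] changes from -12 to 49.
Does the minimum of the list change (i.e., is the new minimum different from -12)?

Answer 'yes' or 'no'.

Old min = -12
Change: A[7] -12 -> 49
Changed element was the min; new min must be rechecked.
New min = 2; changed? yes

Answer: yes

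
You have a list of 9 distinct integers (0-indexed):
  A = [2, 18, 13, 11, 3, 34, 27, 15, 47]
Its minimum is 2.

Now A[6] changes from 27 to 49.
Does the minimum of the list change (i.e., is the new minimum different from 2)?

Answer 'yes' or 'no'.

Old min = 2
Change: A[6] 27 -> 49
Changed element was NOT the min; min changes only if 49 < 2.
New min = 2; changed? no

Answer: no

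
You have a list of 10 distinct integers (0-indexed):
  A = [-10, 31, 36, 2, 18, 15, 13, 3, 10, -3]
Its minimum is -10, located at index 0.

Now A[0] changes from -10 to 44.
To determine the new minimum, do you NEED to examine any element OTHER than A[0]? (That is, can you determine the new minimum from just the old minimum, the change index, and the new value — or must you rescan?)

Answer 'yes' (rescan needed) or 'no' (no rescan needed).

Old min = -10 at index 0
Change at index 0: -10 -> 44
Index 0 WAS the min and new value 44 > old min -10. Must rescan other elements to find the new min.
Needs rescan: yes

Answer: yes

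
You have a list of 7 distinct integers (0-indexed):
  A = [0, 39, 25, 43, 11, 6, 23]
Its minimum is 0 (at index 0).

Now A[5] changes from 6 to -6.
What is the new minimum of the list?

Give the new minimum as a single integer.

Old min = 0 (at index 0)
Change: A[5] 6 -> -6
Changed element was NOT the old min.
  New min = min(old_min, new_val) = min(0, -6) = -6

Answer: -6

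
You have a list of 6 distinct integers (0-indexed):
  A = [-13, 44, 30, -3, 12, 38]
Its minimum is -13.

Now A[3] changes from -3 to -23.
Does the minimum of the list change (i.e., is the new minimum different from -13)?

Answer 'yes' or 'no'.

Answer: yes

Derivation:
Old min = -13
Change: A[3] -3 -> -23
Changed element was NOT the min; min changes only if -23 < -13.
New min = -23; changed? yes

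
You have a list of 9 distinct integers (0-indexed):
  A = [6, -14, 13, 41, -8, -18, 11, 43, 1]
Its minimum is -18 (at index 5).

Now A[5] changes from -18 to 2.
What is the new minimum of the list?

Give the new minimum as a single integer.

Answer: -14

Derivation:
Old min = -18 (at index 5)
Change: A[5] -18 -> 2
Changed element WAS the min. Need to check: is 2 still <= all others?
  Min of remaining elements: -14
  New min = min(2, -14) = -14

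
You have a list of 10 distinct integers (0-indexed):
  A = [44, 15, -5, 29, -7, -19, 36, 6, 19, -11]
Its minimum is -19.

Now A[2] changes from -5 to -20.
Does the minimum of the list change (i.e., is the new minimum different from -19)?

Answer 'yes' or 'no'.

Old min = -19
Change: A[2] -5 -> -20
Changed element was NOT the min; min changes only if -20 < -19.
New min = -20; changed? yes

Answer: yes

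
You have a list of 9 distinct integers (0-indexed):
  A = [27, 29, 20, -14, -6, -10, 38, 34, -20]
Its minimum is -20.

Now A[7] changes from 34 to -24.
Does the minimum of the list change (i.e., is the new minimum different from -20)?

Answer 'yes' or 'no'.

Old min = -20
Change: A[7] 34 -> -24
Changed element was NOT the min; min changes only if -24 < -20.
New min = -24; changed? yes

Answer: yes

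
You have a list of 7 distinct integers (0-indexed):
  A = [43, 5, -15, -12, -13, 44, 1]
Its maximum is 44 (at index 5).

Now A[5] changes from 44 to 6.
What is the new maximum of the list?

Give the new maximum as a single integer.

Answer: 43

Derivation:
Old max = 44 (at index 5)
Change: A[5] 44 -> 6
Changed element WAS the max -> may need rescan.
  Max of remaining elements: 43
  New max = max(6, 43) = 43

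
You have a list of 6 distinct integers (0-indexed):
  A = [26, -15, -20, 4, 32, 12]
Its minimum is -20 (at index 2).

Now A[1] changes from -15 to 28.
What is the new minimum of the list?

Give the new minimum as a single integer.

Old min = -20 (at index 2)
Change: A[1] -15 -> 28
Changed element was NOT the old min.
  New min = min(old_min, new_val) = min(-20, 28) = -20

Answer: -20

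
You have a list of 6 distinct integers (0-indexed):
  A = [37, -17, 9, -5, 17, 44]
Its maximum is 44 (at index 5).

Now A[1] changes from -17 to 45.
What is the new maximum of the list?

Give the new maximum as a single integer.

Old max = 44 (at index 5)
Change: A[1] -17 -> 45
Changed element was NOT the old max.
  New max = max(old_max, new_val) = max(44, 45) = 45

Answer: 45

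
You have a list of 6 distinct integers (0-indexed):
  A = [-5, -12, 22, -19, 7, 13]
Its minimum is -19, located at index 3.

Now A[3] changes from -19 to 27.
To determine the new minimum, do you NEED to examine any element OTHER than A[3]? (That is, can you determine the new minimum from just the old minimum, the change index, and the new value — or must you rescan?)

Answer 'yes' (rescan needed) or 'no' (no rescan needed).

Old min = -19 at index 3
Change at index 3: -19 -> 27
Index 3 WAS the min and new value 27 > old min -19. Must rescan other elements to find the new min.
Needs rescan: yes

Answer: yes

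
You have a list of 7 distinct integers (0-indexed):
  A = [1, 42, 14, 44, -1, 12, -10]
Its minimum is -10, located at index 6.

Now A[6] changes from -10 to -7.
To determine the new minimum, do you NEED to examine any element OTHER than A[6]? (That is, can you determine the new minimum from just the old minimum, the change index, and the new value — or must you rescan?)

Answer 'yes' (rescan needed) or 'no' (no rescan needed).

Old min = -10 at index 6
Change at index 6: -10 -> -7
Index 6 WAS the min and new value -7 > old min -10. Must rescan other elements to find the new min.
Needs rescan: yes

Answer: yes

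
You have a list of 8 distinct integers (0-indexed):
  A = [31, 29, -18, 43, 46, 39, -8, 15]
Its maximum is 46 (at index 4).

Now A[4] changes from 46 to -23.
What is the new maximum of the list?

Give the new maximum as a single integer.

Old max = 46 (at index 4)
Change: A[4] 46 -> -23
Changed element WAS the max -> may need rescan.
  Max of remaining elements: 43
  New max = max(-23, 43) = 43

Answer: 43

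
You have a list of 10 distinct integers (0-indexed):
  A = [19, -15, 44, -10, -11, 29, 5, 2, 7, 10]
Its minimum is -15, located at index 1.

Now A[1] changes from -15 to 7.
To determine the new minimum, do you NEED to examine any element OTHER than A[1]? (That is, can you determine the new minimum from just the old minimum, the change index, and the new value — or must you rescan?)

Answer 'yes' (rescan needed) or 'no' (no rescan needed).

Answer: yes

Derivation:
Old min = -15 at index 1
Change at index 1: -15 -> 7
Index 1 WAS the min and new value 7 > old min -15. Must rescan other elements to find the new min.
Needs rescan: yes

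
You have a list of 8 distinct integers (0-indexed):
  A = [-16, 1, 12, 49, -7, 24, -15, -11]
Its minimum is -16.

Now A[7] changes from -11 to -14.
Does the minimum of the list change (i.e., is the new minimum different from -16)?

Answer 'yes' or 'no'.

Answer: no

Derivation:
Old min = -16
Change: A[7] -11 -> -14
Changed element was NOT the min; min changes only if -14 < -16.
New min = -16; changed? no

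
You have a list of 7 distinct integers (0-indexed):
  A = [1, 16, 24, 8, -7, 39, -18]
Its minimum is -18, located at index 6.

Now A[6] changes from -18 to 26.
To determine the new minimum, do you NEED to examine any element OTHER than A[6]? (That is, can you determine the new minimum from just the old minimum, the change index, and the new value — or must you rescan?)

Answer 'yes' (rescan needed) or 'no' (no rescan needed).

Old min = -18 at index 6
Change at index 6: -18 -> 26
Index 6 WAS the min and new value 26 > old min -18. Must rescan other elements to find the new min.
Needs rescan: yes

Answer: yes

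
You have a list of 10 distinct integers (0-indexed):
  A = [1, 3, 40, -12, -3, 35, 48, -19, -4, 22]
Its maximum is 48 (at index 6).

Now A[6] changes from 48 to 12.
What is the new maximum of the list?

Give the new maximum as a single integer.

Old max = 48 (at index 6)
Change: A[6] 48 -> 12
Changed element WAS the max -> may need rescan.
  Max of remaining elements: 40
  New max = max(12, 40) = 40

Answer: 40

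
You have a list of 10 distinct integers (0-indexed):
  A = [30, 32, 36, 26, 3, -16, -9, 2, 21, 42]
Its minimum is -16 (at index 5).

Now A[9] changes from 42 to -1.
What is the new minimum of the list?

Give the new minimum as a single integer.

Old min = -16 (at index 5)
Change: A[9] 42 -> -1
Changed element was NOT the old min.
  New min = min(old_min, new_val) = min(-16, -1) = -16

Answer: -16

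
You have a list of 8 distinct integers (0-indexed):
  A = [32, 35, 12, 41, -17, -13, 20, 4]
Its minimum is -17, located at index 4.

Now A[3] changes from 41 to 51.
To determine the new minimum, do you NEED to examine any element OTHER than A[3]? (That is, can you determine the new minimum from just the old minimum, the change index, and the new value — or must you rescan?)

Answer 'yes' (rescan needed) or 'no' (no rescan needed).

Answer: no

Derivation:
Old min = -17 at index 4
Change at index 3: 41 -> 51
Index 3 was NOT the min. New min = min(-17, 51). No rescan of other elements needed.
Needs rescan: no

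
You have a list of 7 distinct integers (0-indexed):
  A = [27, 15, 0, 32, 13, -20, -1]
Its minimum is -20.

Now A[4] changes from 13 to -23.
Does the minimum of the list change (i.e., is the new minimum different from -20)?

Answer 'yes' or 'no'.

Answer: yes

Derivation:
Old min = -20
Change: A[4] 13 -> -23
Changed element was NOT the min; min changes only if -23 < -20.
New min = -23; changed? yes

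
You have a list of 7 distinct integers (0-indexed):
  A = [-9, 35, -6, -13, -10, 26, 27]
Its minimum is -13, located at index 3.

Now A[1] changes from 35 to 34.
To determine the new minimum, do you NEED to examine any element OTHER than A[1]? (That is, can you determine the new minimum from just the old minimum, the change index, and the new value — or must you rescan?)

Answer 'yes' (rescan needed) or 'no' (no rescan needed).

Old min = -13 at index 3
Change at index 1: 35 -> 34
Index 1 was NOT the min. New min = min(-13, 34). No rescan of other elements needed.
Needs rescan: no

Answer: no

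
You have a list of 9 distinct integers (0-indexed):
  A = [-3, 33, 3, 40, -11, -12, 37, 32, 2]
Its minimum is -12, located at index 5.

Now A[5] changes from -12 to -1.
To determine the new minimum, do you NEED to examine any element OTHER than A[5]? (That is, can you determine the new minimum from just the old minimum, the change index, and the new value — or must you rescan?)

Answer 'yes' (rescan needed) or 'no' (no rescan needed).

Answer: yes

Derivation:
Old min = -12 at index 5
Change at index 5: -12 -> -1
Index 5 WAS the min and new value -1 > old min -12. Must rescan other elements to find the new min.
Needs rescan: yes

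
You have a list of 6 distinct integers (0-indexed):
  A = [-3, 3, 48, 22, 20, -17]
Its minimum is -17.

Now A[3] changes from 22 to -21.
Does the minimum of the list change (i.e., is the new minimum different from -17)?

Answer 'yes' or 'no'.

Answer: yes

Derivation:
Old min = -17
Change: A[3] 22 -> -21
Changed element was NOT the min; min changes only if -21 < -17.
New min = -21; changed? yes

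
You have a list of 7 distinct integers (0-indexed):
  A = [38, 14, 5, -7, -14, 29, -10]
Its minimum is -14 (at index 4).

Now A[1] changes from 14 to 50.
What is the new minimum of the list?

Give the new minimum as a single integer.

Answer: -14

Derivation:
Old min = -14 (at index 4)
Change: A[1] 14 -> 50
Changed element was NOT the old min.
  New min = min(old_min, new_val) = min(-14, 50) = -14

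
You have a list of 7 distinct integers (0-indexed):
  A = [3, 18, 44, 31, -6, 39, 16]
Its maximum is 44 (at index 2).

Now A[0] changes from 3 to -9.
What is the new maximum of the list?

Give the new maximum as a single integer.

Old max = 44 (at index 2)
Change: A[0] 3 -> -9
Changed element was NOT the old max.
  New max = max(old_max, new_val) = max(44, -9) = 44

Answer: 44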